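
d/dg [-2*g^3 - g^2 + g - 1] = -6*g^2 - 2*g + 1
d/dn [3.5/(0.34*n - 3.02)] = -1.19/(0.34*n - 3.02)^2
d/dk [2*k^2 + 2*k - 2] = 4*k + 2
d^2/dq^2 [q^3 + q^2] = 6*q + 2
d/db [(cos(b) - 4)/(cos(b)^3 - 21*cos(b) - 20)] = (3*cos(b)/2 - 6*cos(2*b) + cos(3*b)/2 + 98)*sin(b)/(-cos(b)^3 + 21*cos(b) + 20)^2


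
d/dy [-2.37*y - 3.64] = -2.37000000000000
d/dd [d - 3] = 1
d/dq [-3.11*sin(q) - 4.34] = -3.11*cos(q)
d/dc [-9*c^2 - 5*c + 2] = -18*c - 5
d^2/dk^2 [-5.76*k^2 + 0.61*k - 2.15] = -11.5200000000000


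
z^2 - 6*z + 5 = (z - 5)*(z - 1)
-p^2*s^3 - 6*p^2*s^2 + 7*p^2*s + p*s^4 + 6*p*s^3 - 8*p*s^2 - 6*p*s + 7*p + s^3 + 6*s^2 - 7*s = (-p + s)*(s - 1)*(s + 7)*(p*s + 1)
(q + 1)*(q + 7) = q^2 + 8*q + 7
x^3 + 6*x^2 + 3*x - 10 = (x - 1)*(x + 2)*(x + 5)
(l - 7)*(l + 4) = l^2 - 3*l - 28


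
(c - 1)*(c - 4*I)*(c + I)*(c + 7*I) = c^4 - c^3 + 4*I*c^3 + 25*c^2 - 4*I*c^2 - 25*c + 28*I*c - 28*I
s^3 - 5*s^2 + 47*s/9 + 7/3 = (s - 3)*(s - 7/3)*(s + 1/3)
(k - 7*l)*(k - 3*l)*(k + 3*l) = k^3 - 7*k^2*l - 9*k*l^2 + 63*l^3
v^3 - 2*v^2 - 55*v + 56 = (v - 8)*(v - 1)*(v + 7)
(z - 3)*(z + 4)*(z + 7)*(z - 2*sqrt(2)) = z^4 - 2*sqrt(2)*z^3 + 8*z^3 - 16*sqrt(2)*z^2 - 5*z^2 - 84*z + 10*sqrt(2)*z + 168*sqrt(2)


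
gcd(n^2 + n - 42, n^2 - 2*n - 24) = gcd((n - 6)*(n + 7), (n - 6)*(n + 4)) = n - 6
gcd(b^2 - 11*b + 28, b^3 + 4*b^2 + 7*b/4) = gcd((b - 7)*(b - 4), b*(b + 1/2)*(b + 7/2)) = 1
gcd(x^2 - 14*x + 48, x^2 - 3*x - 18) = x - 6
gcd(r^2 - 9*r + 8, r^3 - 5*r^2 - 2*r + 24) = 1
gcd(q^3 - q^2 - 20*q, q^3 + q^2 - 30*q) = q^2 - 5*q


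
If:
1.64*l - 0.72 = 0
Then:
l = 0.44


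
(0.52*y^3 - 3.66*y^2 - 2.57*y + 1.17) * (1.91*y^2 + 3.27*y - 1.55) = 0.9932*y^5 - 5.2902*y^4 - 17.6829*y^3 - 0.4962*y^2 + 7.8094*y - 1.8135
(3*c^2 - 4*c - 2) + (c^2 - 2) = 4*c^2 - 4*c - 4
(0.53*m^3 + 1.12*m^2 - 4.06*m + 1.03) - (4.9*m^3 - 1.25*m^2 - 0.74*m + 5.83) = -4.37*m^3 + 2.37*m^2 - 3.32*m - 4.8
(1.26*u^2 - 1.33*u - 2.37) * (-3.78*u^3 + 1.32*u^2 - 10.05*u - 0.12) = -4.7628*u^5 + 6.6906*u^4 - 5.46*u^3 + 10.0869*u^2 + 23.9781*u + 0.2844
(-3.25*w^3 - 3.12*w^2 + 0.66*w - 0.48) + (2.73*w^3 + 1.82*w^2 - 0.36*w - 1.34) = -0.52*w^3 - 1.3*w^2 + 0.3*w - 1.82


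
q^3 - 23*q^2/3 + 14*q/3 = q*(q - 7)*(q - 2/3)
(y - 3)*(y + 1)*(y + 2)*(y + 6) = y^4 + 6*y^3 - 7*y^2 - 48*y - 36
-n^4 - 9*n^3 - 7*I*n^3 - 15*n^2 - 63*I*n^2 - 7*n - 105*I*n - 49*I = (n + 7)*(n + 7*I)*(-I*n - I)^2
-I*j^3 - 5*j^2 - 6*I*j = j*(j - 6*I)*(-I*j + 1)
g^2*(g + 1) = g^3 + g^2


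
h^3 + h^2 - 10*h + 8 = (h - 2)*(h - 1)*(h + 4)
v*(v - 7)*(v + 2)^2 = v^4 - 3*v^3 - 24*v^2 - 28*v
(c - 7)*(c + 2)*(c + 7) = c^3 + 2*c^2 - 49*c - 98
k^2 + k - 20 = (k - 4)*(k + 5)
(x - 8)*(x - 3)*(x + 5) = x^3 - 6*x^2 - 31*x + 120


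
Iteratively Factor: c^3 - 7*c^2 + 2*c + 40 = (c + 2)*(c^2 - 9*c + 20) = (c - 4)*(c + 2)*(c - 5)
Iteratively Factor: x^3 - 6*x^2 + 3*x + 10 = (x - 5)*(x^2 - x - 2) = (x - 5)*(x + 1)*(x - 2)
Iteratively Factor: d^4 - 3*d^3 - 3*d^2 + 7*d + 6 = (d + 1)*(d^3 - 4*d^2 + d + 6) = (d + 1)^2*(d^2 - 5*d + 6) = (d - 3)*(d + 1)^2*(d - 2)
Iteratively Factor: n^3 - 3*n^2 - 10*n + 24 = (n + 3)*(n^2 - 6*n + 8) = (n - 2)*(n + 3)*(n - 4)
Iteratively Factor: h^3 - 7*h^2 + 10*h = (h)*(h^2 - 7*h + 10) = h*(h - 2)*(h - 5)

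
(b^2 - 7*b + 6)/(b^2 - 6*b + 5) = (b - 6)/(b - 5)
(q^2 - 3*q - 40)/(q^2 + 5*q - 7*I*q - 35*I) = (q - 8)/(q - 7*I)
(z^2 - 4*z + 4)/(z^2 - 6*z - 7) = (-z^2 + 4*z - 4)/(-z^2 + 6*z + 7)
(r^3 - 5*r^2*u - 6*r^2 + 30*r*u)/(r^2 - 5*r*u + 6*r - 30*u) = r*(r - 6)/(r + 6)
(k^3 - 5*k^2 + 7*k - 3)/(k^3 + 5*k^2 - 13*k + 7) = (k - 3)/(k + 7)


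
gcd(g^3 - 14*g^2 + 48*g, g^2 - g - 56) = g - 8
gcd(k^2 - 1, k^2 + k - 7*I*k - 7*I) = k + 1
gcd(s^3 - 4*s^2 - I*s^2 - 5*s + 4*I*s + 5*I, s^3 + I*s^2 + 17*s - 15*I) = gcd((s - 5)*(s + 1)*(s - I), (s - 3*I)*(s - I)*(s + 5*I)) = s - I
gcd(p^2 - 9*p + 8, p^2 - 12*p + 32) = p - 8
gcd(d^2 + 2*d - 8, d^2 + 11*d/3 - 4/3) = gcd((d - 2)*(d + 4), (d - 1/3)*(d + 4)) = d + 4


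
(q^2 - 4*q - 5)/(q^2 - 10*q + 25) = (q + 1)/(q - 5)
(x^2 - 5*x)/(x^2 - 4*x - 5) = x/(x + 1)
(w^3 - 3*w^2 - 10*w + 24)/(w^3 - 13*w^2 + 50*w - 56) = (w + 3)/(w - 7)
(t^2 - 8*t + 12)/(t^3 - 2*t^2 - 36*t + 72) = 1/(t + 6)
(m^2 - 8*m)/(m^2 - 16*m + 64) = m/(m - 8)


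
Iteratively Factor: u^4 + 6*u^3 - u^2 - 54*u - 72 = (u + 4)*(u^3 + 2*u^2 - 9*u - 18) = (u + 2)*(u + 4)*(u^2 - 9) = (u - 3)*(u + 2)*(u + 4)*(u + 3)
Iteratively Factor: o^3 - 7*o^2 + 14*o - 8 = (o - 1)*(o^2 - 6*o + 8) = (o - 2)*(o - 1)*(o - 4)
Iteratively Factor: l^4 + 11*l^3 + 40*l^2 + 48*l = (l + 3)*(l^3 + 8*l^2 + 16*l) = l*(l + 3)*(l^2 + 8*l + 16) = l*(l + 3)*(l + 4)*(l + 4)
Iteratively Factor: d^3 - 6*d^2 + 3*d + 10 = (d + 1)*(d^2 - 7*d + 10) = (d - 5)*(d + 1)*(d - 2)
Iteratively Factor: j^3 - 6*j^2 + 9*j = (j - 3)*(j^2 - 3*j) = j*(j - 3)*(j - 3)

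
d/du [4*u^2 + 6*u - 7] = 8*u + 6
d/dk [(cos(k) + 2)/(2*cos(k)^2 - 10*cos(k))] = (sin(k) - 10*sin(k)/cos(k)^2 + 4*tan(k))/(2*(cos(k) - 5)^2)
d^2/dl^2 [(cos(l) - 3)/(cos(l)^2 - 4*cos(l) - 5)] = (9*sin(l)^4*cos(l) - 8*sin(l)^4 + 126*sin(l)^2 + 61*cos(l)/2 + 18*cos(3*l) - cos(5*l)/2 + 48)/(sin(l)^2 + 4*cos(l) + 4)^3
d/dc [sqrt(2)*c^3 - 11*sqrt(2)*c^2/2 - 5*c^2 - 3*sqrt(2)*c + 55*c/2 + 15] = 3*sqrt(2)*c^2 - 11*sqrt(2)*c - 10*c - 3*sqrt(2) + 55/2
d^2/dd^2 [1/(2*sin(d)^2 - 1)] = (-4*cos(2*d)^2 + 4*cos(4*d) - 4)/cos(2*d)^3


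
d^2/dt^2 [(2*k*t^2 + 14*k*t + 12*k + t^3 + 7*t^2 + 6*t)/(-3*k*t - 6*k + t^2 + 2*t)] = -(2*(-3*k + 2*t + 2)^2*(2*k*t^2 + 14*k*t + 12*k + t^3 + 7*t^2 + 6*t) + 2*(2*k + 3*t + 7)*(3*k*t + 6*k - t^2 - 2*t)^2 + 2*(3*k*t + 6*k - t^2 - 2*t)*(2*k*t^2 + 14*k*t + 12*k + t^3 + 7*t^2 + 6*t + (-3*k + 2*t + 2)*(4*k*t + 14*k + 3*t^2 + 14*t + 6)))/(3*k*t + 6*k - t^2 - 2*t)^3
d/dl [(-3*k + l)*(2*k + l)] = -k + 2*l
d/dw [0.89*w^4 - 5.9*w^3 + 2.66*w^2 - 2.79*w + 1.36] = 3.56*w^3 - 17.7*w^2 + 5.32*w - 2.79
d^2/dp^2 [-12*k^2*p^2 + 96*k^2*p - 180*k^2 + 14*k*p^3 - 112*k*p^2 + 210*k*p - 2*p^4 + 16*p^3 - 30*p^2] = -24*k^2 + 84*k*p - 224*k - 24*p^2 + 96*p - 60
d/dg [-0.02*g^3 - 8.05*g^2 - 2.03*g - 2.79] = -0.06*g^2 - 16.1*g - 2.03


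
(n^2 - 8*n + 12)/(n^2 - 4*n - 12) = (n - 2)/(n + 2)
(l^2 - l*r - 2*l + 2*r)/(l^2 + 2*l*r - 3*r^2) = (l - 2)/(l + 3*r)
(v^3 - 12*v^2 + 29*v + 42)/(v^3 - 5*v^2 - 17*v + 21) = (v^2 - 5*v - 6)/(v^2 + 2*v - 3)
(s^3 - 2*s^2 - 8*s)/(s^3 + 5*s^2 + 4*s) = (s^2 - 2*s - 8)/(s^2 + 5*s + 4)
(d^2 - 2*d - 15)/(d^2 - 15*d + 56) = (d^2 - 2*d - 15)/(d^2 - 15*d + 56)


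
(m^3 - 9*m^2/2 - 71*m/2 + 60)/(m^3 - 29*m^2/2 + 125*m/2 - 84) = (2*m^2 + 7*m - 15)/(2*m^2 - 13*m + 21)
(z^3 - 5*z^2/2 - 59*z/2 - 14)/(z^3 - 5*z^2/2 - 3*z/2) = (z^2 - 3*z - 28)/(z*(z - 3))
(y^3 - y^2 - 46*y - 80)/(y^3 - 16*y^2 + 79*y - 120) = (y^2 + 7*y + 10)/(y^2 - 8*y + 15)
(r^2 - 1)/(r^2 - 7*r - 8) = (r - 1)/(r - 8)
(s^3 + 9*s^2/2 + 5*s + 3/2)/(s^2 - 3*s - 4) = (2*s^2 + 7*s + 3)/(2*(s - 4))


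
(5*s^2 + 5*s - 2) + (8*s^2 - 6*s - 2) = 13*s^2 - s - 4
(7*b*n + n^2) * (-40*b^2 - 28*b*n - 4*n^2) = -280*b^3*n - 236*b^2*n^2 - 56*b*n^3 - 4*n^4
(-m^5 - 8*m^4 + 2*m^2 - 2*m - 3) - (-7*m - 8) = -m^5 - 8*m^4 + 2*m^2 + 5*m + 5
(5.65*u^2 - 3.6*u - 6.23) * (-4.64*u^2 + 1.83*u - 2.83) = -26.216*u^4 + 27.0435*u^3 + 6.3297*u^2 - 1.2129*u + 17.6309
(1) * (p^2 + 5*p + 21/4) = p^2 + 5*p + 21/4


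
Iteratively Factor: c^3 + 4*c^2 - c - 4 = (c + 1)*(c^2 + 3*c - 4) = (c + 1)*(c + 4)*(c - 1)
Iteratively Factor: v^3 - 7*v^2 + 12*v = (v - 4)*(v^2 - 3*v) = v*(v - 4)*(v - 3)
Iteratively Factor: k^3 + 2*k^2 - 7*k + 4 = (k + 4)*(k^2 - 2*k + 1) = (k - 1)*(k + 4)*(k - 1)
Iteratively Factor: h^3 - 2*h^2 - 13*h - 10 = (h - 5)*(h^2 + 3*h + 2) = (h - 5)*(h + 2)*(h + 1)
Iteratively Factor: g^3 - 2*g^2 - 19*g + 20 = (g - 5)*(g^2 + 3*g - 4) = (g - 5)*(g + 4)*(g - 1)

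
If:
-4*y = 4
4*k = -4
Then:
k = -1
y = -1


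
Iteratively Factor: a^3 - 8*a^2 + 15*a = (a - 3)*(a^2 - 5*a) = a*(a - 3)*(a - 5)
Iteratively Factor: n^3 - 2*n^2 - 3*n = (n + 1)*(n^2 - 3*n) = (n - 3)*(n + 1)*(n)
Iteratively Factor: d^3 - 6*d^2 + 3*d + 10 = (d - 5)*(d^2 - d - 2) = (d - 5)*(d - 2)*(d + 1)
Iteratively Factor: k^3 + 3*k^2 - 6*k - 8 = (k + 1)*(k^2 + 2*k - 8) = (k - 2)*(k + 1)*(k + 4)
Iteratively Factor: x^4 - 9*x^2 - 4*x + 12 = (x + 2)*(x^3 - 2*x^2 - 5*x + 6) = (x - 1)*(x + 2)*(x^2 - x - 6) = (x - 1)*(x + 2)^2*(x - 3)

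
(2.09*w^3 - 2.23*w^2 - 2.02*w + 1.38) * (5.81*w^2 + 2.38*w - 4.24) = 12.1429*w^5 - 7.9821*w^4 - 25.9052*w^3 + 12.6654*w^2 + 11.8492*w - 5.8512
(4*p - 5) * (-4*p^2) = -16*p^3 + 20*p^2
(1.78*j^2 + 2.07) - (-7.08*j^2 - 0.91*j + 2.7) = 8.86*j^2 + 0.91*j - 0.63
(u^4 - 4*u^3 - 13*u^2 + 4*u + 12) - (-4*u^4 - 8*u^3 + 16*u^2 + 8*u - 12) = 5*u^4 + 4*u^3 - 29*u^2 - 4*u + 24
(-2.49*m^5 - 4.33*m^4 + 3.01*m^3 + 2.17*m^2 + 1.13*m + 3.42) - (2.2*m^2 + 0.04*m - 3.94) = -2.49*m^5 - 4.33*m^4 + 3.01*m^3 - 0.0300000000000002*m^2 + 1.09*m + 7.36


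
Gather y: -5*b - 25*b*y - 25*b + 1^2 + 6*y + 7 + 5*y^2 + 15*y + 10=-30*b + 5*y^2 + y*(21 - 25*b) + 18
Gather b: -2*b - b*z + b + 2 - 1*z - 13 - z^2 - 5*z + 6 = b*(-z - 1) - z^2 - 6*z - 5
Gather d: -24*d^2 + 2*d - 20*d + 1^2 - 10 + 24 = -24*d^2 - 18*d + 15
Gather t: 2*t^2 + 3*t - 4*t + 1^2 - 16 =2*t^2 - t - 15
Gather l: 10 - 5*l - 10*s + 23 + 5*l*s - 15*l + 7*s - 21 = l*(5*s - 20) - 3*s + 12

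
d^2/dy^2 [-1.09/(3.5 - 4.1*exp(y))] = (18.3229*exp(y) + 15.6415)*exp(y)/(4.1*exp(y) - 3.5)^3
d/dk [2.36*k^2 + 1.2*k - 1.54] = 4.72*k + 1.2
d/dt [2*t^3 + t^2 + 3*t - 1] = 6*t^2 + 2*t + 3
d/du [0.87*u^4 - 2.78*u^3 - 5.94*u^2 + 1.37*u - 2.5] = 3.48*u^3 - 8.34*u^2 - 11.88*u + 1.37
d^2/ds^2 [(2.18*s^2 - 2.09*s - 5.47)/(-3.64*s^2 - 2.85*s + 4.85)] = (100.613968*s^3 + 203.937552*s^2 + 561.85584*s + 237.21486)/(48.228544*s^6 + 113.28408*s^5 - 104.08398*s^4 - 278.734275*s^3 + 138.683325*s^2 + 201.117375*s - 114.084125)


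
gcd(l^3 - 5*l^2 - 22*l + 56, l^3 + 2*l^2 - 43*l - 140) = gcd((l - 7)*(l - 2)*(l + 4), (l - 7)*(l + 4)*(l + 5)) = l^2 - 3*l - 28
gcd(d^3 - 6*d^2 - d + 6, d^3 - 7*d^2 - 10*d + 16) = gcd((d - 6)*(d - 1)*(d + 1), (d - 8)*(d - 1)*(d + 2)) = d - 1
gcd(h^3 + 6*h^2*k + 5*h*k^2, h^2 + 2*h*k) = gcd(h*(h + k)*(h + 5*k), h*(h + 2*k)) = h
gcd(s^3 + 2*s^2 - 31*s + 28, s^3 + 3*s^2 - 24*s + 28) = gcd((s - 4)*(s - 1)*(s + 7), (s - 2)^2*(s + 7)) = s + 7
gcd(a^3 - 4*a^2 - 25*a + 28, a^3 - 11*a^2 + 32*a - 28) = a - 7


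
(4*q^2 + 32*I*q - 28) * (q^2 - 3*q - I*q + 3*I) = 4*q^4 - 12*q^3 + 28*I*q^3 + 4*q^2 - 84*I*q^2 - 12*q + 28*I*q - 84*I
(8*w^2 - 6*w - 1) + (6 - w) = 8*w^2 - 7*w + 5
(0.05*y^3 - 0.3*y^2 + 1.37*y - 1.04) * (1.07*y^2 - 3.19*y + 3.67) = 0.0535*y^5 - 0.4805*y^4 + 2.6064*y^3 - 6.5841*y^2 + 8.3455*y - 3.8168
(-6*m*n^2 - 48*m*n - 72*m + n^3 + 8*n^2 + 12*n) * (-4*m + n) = 24*m^2*n^2 + 192*m^2*n + 288*m^2 - 10*m*n^3 - 80*m*n^2 - 120*m*n + n^4 + 8*n^3 + 12*n^2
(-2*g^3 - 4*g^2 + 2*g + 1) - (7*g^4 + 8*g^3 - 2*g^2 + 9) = -7*g^4 - 10*g^3 - 2*g^2 + 2*g - 8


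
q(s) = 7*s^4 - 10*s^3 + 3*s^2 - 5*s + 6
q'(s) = 28*s^3 - 30*s^2 + 6*s - 5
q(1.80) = 21.88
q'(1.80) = 71.90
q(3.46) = 613.63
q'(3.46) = 816.42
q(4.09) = 1310.36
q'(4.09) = 1433.40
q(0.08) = 5.61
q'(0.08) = -4.70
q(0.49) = 3.50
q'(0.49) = -5.97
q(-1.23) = 51.32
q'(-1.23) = -109.87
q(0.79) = 1.72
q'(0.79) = -5.18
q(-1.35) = 66.07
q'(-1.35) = -136.67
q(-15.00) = 388881.00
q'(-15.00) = -101345.00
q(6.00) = 6996.00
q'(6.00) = 4999.00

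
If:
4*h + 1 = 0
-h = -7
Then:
No Solution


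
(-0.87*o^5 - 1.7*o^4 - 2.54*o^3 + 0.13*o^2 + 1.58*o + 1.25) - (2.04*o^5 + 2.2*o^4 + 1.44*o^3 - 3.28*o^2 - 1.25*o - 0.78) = -2.91*o^5 - 3.9*o^4 - 3.98*o^3 + 3.41*o^2 + 2.83*o + 2.03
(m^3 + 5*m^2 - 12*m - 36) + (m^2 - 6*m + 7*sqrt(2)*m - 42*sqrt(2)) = m^3 + 6*m^2 - 18*m + 7*sqrt(2)*m - 42*sqrt(2) - 36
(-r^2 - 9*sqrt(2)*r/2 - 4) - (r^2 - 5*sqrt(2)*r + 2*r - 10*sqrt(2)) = -2*r^2 - 2*r + sqrt(2)*r/2 - 4 + 10*sqrt(2)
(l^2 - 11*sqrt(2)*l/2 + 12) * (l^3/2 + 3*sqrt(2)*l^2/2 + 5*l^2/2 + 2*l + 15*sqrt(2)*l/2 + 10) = l^5/2 - 5*sqrt(2)*l^4/4 + 5*l^4/2 - 25*sqrt(2)*l^3/4 - 17*l^3/2 - 85*l^2/2 + 7*sqrt(2)*l^2 + 24*l + 35*sqrt(2)*l + 120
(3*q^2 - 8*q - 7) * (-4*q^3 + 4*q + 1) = -12*q^5 + 32*q^4 + 40*q^3 - 29*q^2 - 36*q - 7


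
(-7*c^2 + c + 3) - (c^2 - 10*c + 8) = -8*c^2 + 11*c - 5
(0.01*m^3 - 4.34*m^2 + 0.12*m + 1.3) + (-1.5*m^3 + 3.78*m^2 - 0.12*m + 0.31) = -1.49*m^3 - 0.56*m^2 + 1.61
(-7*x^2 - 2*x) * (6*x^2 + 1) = -42*x^4 - 12*x^3 - 7*x^2 - 2*x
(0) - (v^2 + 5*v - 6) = -v^2 - 5*v + 6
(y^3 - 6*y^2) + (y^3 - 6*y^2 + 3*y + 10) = 2*y^3 - 12*y^2 + 3*y + 10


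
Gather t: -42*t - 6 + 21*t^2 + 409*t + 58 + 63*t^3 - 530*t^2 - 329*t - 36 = 63*t^3 - 509*t^2 + 38*t + 16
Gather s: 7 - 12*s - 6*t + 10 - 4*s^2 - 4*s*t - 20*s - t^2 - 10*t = -4*s^2 + s*(-4*t - 32) - t^2 - 16*t + 17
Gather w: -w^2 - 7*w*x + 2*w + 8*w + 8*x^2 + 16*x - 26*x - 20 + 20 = -w^2 + w*(10 - 7*x) + 8*x^2 - 10*x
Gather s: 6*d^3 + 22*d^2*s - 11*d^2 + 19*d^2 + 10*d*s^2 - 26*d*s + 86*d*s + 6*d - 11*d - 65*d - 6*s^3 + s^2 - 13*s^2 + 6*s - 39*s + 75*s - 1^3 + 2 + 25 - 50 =6*d^3 + 8*d^2 - 70*d - 6*s^3 + s^2*(10*d - 12) + s*(22*d^2 + 60*d + 42) - 24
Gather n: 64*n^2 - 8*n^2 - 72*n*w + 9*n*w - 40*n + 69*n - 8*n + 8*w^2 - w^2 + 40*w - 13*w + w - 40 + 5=56*n^2 + n*(21 - 63*w) + 7*w^2 + 28*w - 35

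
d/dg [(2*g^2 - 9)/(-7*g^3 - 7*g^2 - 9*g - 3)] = (14*g^4 - 207*g^2 - 138*g - 81)/(49*g^6 + 98*g^5 + 175*g^4 + 168*g^3 + 123*g^2 + 54*g + 9)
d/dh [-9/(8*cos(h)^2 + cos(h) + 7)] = -9*(16*cos(h) + 1)*sin(h)/(8*cos(h)^2 + cos(h) + 7)^2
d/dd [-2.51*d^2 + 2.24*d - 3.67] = 2.24 - 5.02*d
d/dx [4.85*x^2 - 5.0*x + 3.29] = 9.7*x - 5.0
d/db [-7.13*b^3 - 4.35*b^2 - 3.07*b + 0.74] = -21.39*b^2 - 8.7*b - 3.07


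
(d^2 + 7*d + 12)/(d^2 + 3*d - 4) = (d + 3)/(d - 1)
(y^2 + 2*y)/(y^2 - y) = (y + 2)/(y - 1)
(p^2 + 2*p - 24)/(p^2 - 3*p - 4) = (p + 6)/(p + 1)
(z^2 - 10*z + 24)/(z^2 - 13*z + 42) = (z - 4)/(z - 7)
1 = 1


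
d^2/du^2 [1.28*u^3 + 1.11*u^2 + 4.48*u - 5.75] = 7.68*u + 2.22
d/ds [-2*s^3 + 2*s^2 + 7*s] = -6*s^2 + 4*s + 7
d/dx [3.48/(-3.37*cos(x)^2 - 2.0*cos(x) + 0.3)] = -(23.4552*cos(x) + 6.96)*sin(x)/(3.37*cos(x)^2 + 2.0*cos(x) - 0.3)^2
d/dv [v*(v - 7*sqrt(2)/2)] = 2*v - 7*sqrt(2)/2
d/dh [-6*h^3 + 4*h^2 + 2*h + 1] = -18*h^2 + 8*h + 2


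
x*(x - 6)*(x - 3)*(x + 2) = x^4 - 7*x^3 + 36*x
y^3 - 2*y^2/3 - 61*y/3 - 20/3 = (y - 5)*(y + 1/3)*(y + 4)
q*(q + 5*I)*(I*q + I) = I*q^3 - 5*q^2 + I*q^2 - 5*q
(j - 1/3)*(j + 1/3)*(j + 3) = j^3 + 3*j^2 - j/9 - 1/3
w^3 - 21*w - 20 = (w - 5)*(w + 1)*(w + 4)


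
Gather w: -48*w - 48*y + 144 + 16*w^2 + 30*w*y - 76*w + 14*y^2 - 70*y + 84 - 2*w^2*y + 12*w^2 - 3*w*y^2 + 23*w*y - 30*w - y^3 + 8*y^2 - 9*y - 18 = w^2*(28 - 2*y) + w*(-3*y^2 + 53*y - 154) - y^3 + 22*y^2 - 127*y + 210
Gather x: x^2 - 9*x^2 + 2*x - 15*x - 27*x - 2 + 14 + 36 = -8*x^2 - 40*x + 48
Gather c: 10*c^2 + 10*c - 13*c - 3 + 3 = 10*c^2 - 3*c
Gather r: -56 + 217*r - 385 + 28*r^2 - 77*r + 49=28*r^2 + 140*r - 392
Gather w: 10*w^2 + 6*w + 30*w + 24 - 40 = 10*w^2 + 36*w - 16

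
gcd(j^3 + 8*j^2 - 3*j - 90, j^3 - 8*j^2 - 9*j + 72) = j - 3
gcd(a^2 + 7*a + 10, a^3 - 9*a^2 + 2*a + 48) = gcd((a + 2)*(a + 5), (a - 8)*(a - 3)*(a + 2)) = a + 2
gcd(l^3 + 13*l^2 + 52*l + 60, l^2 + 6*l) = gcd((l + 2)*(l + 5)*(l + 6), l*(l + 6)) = l + 6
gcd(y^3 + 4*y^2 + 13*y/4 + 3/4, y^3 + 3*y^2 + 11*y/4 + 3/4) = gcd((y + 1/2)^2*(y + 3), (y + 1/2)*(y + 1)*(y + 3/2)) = y + 1/2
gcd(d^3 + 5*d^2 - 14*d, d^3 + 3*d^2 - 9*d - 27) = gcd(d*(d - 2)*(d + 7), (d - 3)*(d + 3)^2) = 1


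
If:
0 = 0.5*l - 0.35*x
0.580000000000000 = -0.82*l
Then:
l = -0.71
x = -1.01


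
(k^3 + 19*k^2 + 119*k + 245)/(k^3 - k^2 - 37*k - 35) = (k^2 + 14*k + 49)/(k^2 - 6*k - 7)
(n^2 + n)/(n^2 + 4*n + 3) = n/(n + 3)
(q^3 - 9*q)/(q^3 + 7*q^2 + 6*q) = (q^2 - 9)/(q^2 + 7*q + 6)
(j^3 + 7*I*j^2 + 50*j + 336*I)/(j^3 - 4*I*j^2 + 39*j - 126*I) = (j + 8*I)/(j - 3*I)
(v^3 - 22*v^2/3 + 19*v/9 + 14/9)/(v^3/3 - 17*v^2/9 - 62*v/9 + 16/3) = (3*v^2 - 20*v - 7)/(v^2 - 5*v - 24)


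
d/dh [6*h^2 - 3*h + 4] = 12*h - 3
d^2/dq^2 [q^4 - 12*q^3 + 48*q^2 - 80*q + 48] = 12*q^2 - 72*q + 96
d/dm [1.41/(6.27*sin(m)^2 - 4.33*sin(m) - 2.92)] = (6.1053 - 17.6814*sin(m))*cos(m)/(-6.27*sin(m)^2 + 4.33*sin(m) + 2.92)^2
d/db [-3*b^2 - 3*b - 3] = -6*b - 3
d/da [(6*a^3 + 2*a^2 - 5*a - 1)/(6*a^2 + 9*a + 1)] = 2*(18*a^4 + 54*a^3 + 33*a^2 + 8*a + 2)/(36*a^4 + 108*a^3 + 93*a^2 + 18*a + 1)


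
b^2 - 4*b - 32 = (b - 8)*(b + 4)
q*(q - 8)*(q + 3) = q^3 - 5*q^2 - 24*q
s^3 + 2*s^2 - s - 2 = (s - 1)*(s + 1)*(s + 2)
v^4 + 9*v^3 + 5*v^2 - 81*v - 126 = (v - 3)*(v + 2)*(v + 3)*(v + 7)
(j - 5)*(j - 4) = j^2 - 9*j + 20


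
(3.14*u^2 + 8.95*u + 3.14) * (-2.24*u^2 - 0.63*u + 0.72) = -7.0336*u^4 - 22.0262*u^3 - 10.4113*u^2 + 4.4658*u + 2.2608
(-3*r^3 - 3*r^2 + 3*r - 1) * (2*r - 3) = -6*r^4 + 3*r^3 + 15*r^2 - 11*r + 3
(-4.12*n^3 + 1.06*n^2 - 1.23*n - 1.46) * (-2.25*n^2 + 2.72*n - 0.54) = 9.27*n^5 - 13.5914*n^4 + 7.8755*n^3 - 0.633*n^2 - 3.307*n + 0.7884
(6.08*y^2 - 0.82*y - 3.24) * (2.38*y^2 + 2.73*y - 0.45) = 14.4704*y^4 + 14.6468*y^3 - 12.6858*y^2 - 8.4762*y + 1.458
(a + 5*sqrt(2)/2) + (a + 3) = 2*a + 3 + 5*sqrt(2)/2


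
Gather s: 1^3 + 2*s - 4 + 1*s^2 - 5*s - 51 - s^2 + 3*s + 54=0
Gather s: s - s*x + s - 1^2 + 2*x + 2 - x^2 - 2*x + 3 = s*(2 - x) - x^2 + 4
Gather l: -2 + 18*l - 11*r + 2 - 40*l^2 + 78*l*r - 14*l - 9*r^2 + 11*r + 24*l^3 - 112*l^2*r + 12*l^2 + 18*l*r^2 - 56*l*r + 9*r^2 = 24*l^3 + l^2*(-112*r - 28) + l*(18*r^2 + 22*r + 4)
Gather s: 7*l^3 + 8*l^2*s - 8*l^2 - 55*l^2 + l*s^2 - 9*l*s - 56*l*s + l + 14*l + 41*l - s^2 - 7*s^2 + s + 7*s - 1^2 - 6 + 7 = 7*l^3 - 63*l^2 + 56*l + s^2*(l - 8) + s*(8*l^2 - 65*l + 8)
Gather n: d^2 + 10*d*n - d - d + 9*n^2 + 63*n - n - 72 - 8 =d^2 - 2*d + 9*n^2 + n*(10*d + 62) - 80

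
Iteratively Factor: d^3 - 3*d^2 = (d)*(d^2 - 3*d) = d*(d - 3)*(d)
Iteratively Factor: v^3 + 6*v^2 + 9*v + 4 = (v + 1)*(v^2 + 5*v + 4) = (v + 1)*(v + 4)*(v + 1)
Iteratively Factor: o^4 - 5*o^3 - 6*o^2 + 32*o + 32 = (o - 4)*(o^3 - o^2 - 10*o - 8) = (o - 4)*(o + 2)*(o^2 - 3*o - 4) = (o - 4)^2*(o + 2)*(o + 1)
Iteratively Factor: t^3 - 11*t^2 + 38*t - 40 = (t - 2)*(t^2 - 9*t + 20) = (t - 4)*(t - 2)*(t - 5)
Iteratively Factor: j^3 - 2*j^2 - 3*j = (j)*(j^2 - 2*j - 3) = j*(j + 1)*(j - 3)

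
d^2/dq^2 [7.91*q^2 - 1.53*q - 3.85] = 15.8200000000000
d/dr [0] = 0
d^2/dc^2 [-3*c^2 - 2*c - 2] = -6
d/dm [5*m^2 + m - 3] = 10*m + 1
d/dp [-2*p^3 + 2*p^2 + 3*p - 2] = -6*p^2 + 4*p + 3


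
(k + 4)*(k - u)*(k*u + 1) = k^3*u - k^2*u^2 + 4*k^2*u + k^2 - 4*k*u^2 - k*u + 4*k - 4*u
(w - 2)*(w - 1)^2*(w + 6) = w^4 + 2*w^3 - 19*w^2 + 28*w - 12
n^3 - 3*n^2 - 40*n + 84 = (n - 7)*(n - 2)*(n + 6)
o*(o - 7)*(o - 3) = o^3 - 10*o^2 + 21*o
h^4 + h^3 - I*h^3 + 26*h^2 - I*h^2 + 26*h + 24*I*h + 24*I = (h + 1)*(h - 6*I)*(h + I)*(h + 4*I)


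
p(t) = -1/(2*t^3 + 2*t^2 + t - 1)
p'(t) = -(-6*t^2 - 4*t - 1)/(2*t^3 + 2*t^2 + t - 1)^2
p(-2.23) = 0.06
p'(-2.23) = 0.09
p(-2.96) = 0.03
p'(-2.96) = 0.03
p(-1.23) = 0.34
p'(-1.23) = 0.60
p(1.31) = -0.12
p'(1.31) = 0.24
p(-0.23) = 0.87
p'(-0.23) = 0.30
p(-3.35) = 0.02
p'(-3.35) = 0.02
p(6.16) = -0.00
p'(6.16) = 0.00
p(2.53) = -0.02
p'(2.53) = 0.02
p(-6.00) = 0.00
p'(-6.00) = 0.00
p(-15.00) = 0.00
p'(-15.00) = 0.00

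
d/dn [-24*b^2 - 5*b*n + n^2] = -5*b + 2*n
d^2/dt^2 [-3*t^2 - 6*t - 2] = -6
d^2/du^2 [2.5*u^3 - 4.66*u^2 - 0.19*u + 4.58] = 15.0*u - 9.32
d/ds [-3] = 0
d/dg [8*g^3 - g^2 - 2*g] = 24*g^2 - 2*g - 2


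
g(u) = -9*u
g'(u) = -9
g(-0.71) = 6.39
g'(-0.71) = -9.00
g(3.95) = -35.55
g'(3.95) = -9.00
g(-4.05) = 36.45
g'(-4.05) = -9.00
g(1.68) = -15.12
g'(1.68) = -9.00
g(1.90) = -17.10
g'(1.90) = -9.00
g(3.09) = -27.81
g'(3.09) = -9.00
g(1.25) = -11.25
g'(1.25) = -9.00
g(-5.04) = 45.36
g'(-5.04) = -9.00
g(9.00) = -81.00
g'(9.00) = -9.00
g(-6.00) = 54.00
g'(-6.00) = -9.00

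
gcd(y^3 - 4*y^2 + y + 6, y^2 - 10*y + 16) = y - 2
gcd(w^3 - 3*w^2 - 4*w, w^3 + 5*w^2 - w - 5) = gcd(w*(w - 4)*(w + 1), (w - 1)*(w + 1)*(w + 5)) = w + 1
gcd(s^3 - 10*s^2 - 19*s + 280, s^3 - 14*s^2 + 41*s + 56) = s^2 - 15*s + 56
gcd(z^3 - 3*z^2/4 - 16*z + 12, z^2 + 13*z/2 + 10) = z + 4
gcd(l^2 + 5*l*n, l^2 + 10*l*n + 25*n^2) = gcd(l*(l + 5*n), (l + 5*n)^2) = l + 5*n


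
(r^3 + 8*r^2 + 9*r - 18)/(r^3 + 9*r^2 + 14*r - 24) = (r + 3)/(r + 4)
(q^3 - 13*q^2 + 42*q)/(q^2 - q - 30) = q*(q - 7)/(q + 5)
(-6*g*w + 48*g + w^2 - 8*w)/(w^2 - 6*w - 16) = (-6*g + w)/(w + 2)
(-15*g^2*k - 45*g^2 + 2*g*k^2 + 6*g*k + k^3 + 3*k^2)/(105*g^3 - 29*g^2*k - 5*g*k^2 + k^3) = (-k - 3)/(7*g - k)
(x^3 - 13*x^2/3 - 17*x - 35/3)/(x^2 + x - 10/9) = 3*(x^2 - 6*x - 7)/(3*x - 2)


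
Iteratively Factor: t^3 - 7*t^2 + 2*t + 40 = (t - 4)*(t^2 - 3*t - 10) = (t - 4)*(t + 2)*(t - 5)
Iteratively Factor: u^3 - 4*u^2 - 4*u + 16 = (u - 4)*(u^2 - 4) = (u - 4)*(u + 2)*(u - 2)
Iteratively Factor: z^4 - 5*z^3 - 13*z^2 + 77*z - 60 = (z + 4)*(z^3 - 9*z^2 + 23*z - 15) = (z - 1)*(z + 4)*(z^2 - 8*z + 15) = (z - 3)*(z - 1)*(z + 4)*(z - 5)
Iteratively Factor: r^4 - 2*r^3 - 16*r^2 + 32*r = (r - 2)*(r^3 - 16*r) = r*(r - 2)*(r^2 - 16) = r*(r - 2)*(r + 4)*(r - 4)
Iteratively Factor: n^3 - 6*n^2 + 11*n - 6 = (n - 1)*(n^2 - 5*n + 6) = (n - 2)*(n - 1)*(n - 3)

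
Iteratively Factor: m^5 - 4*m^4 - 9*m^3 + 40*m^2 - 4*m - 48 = (m - 2)*(m^4 - 2*m^3 - 13*m^2 + 14*m + 24) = (m - 2)^2*(m^3 - 13*m - 12) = (m - 2)^2*(m + 3)*(m^2 - 3*m - 4) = (m - 2)^2*(m + 1)*(m + 3)*(m - 4)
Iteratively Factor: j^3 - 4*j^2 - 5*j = (j + 1)*(j^2 - 5*j) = j*(j + 1)*(j - 5)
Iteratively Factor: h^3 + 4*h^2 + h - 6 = (h + 3)*(h^2 + h - 2) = (h - 1)*(h + 3)*(h + 2)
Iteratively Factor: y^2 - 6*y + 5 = (y - 5)*(y - 1)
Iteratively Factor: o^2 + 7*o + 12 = (o + 3)*(o + 4)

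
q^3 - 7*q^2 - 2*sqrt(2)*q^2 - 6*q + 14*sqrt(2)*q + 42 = (q - 7)*(q - 3*sqrt(2))*(q + sqrt(2))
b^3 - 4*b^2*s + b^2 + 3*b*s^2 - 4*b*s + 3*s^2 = (b + 1)*(b - 3*s)*(b - s)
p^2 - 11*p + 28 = (p - 7)*(p - 4)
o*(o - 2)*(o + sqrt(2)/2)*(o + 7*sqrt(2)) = o^4 - 2*o^3 + 15*sqrt(2)*o^3/2 - 15*sqrt(2)*o^2 + 7*o^2 - 14*o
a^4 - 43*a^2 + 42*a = a*(a - 6)*(a - 1)*(a + 7)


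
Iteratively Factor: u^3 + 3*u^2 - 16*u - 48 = (u - 4)*(u^2 + 7*u + 12) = (u - 4)*(u + 4)*(u + 3)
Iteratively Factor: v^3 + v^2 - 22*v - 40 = (v - 5)*(v^2 + 6*v + 8) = (v - 5)*(v + 2)*(v + 4)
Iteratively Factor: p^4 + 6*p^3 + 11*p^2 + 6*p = (p + 1)*(p^3 + 5*p^2 + 6*p) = (p + 1)*(p + 2)*(p^2 + 3*p) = p*(p + 1)*(p + 2)*(p + 3)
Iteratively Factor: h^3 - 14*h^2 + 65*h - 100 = (h - 5)*(h^2 - 9*h + 20) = (h - 5)*(h - 4)*(h - 5)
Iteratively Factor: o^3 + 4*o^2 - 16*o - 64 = (o - 4)*(o^2 + 8*o + 16) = (o - 4)*(o + 4)*(o + 4)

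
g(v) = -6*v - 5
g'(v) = -6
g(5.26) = -36.56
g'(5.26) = -6.00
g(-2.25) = 8.50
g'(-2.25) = -6.00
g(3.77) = -27.62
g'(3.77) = -6.00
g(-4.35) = 21.10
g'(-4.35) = -6.00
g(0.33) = -6.98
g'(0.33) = -6.00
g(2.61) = -20.66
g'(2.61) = -6.00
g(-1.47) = 3.82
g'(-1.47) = -6.00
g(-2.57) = 10.42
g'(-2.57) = -6.00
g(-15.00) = 85.00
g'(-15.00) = -6.00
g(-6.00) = 31.00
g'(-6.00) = -6.00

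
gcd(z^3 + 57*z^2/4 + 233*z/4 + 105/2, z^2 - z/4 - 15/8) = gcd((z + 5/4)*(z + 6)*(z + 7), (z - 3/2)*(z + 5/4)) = z + 5/4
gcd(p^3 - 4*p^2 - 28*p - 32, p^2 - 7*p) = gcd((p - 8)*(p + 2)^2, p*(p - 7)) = 1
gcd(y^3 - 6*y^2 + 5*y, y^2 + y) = y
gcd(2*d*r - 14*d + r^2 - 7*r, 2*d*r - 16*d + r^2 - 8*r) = 2*d + r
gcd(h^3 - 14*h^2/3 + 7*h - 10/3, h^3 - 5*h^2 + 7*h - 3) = h - 1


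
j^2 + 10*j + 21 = (j + 3)*(j + 7)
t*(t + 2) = t^2 + 2*t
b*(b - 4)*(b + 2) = b^3 - 2*b^2 - 8*b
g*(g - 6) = g^2 - 6*g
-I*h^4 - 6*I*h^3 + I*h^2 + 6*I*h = h*(h - 1)*(h + 6)*(-I*h - I)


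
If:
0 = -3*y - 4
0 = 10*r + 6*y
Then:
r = 4/5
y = -4/3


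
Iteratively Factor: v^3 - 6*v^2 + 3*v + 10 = (v - 2)*(v^2 - 4*v - 5) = (v - 5)*(v - 2)*(v + 1)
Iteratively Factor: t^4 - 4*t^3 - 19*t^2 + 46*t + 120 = (t + 3)*(t^3 - 7*t^2 + 2*t + 40) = (t - 4)*(t + 3)*(t^2 - 3*t - 10) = (t - 5)*(t - 4)*(t + 3)*(t + 2)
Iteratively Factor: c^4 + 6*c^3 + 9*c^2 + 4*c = (c)*(c^3 + 6*c^2 + 9*c + 4) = c*(c + 1)*(c^2 + 5*c + 4) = c*(c + 1)^2*(c + 4)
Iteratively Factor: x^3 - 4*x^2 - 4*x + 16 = (x - 2)*(x^2 - 2*x - 8) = (x - 4)*(x - 2)*(x + 2)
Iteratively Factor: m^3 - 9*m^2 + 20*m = (m - 5)*(m^2 - 4*m) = (m - 5)*(m - 4)*(m)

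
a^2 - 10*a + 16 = (a - 8)*(a - 2)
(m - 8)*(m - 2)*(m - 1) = m^3 - 11*m^2 + 26*m - 16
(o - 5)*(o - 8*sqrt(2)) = o^2 - 8*sqrt(2)*o - 5*o + 40*sqrt(2)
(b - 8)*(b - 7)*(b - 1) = b^3 - 16*b^2 + 71*b - 56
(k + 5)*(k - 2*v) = k^2 - 2*k*v + 5*k - 10*v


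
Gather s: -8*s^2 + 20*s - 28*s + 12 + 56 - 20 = -8*s^2 - 8*s + 48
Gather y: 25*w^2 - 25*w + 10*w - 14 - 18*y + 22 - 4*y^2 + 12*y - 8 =25*w^2 - 15*w - 4*y^2 - 6*y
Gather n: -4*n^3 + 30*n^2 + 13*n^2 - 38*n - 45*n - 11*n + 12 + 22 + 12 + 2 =-4*n^3 + 43*n^2 - 94*n + 48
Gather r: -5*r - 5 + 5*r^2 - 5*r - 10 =5*r^2 - 10*r - 15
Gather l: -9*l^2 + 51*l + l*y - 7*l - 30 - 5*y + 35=-9*l^2 + l*(y + 44) - 5*y + 5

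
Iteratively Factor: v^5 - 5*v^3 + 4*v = (v)*(v^4 - 5*v^2 + 4) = v*(v - 1)*(v^3 + v^2 - 4*v - 4) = v*(v - 1)*(v + 1)*(v^2 - 4) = v*(v - 2)*(v - 1)*(v + 1)*(v + 2)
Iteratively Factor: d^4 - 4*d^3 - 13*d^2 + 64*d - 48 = (d - 3)*(d^3 - d^2 - 16*d + 16) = (d - 4)*(d - 3)*(d^2 + 3*d - 4) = (d - 4)*(d - 3)*(d + 4)*(d - 1)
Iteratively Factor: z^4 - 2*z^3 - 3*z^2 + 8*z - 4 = (z - 2)*(z^3 - 3*z + 2) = (z - 2)*(z - 1)*(z^2 + z - 2) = (z - 2)*(z - 1)^2*(z + 2)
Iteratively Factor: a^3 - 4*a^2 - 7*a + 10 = (a + 2)*(a^2 - 6*a + 5) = (a - 1)*(a + 2)*(a - 5)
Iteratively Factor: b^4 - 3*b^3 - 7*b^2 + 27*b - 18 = (b - 2)*(b^3 - b^2 - 9*b + 9) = (b - 3)*(b - 2)*(b^2 + 2*b - 3) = (b - 3)*(b - 2)*(b - 1)*(b + 3)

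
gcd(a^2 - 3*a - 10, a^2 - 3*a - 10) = a^2 - 3*a - 10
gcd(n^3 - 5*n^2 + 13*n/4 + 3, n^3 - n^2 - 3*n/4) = n^2 - n - 3/4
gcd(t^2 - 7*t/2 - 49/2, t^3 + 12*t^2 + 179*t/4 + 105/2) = t + 7/2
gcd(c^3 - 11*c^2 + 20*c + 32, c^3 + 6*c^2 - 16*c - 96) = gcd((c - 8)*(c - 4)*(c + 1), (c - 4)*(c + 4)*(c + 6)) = c - 4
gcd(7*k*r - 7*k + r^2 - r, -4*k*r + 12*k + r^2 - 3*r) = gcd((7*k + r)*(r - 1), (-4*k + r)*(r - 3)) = 1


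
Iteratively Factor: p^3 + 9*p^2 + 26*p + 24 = (p + 4)*(p^2 + 5*p + 6) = (p + 2)*(p + 4)*(p + 3)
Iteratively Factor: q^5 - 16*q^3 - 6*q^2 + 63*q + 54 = (q + 3)*(q^4 - 3*q^3 - 7*q^2 + 15*q + 18) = (q - 3)*(q + 3)*(q^3 - 7*q - 6) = (q - 3)*(q + 1)*(q + 3)*(q^2 - q - 6) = (q - 3)^2*(q + 1)*(q + 3)*(q + 2)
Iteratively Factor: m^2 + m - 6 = (m + 3)*(m - 2)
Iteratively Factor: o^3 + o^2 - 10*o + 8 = (o - 2)*(o^2 + 3*o - 4) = (o - 2)*(o - 1)*(o + 4)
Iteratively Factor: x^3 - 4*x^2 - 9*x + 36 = (x - 3)*(x^2 - x - 12) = (x - 3)*(x + 3)*(x - 4)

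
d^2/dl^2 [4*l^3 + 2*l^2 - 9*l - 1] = 24*l + 4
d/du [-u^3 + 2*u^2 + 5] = u*(4 - 3*u)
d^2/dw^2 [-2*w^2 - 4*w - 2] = -4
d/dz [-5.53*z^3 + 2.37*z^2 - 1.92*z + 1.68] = -16.59*z^2 + 4.74*z - 1.92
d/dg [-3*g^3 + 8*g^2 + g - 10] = -9*g^2 + 16*g + 1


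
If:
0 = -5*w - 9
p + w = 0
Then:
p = 9/5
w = -9/5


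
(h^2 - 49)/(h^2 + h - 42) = (h - 7)/(h - 6)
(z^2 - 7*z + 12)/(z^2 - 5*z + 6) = (z - 4)/(z - 2)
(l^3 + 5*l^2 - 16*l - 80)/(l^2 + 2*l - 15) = (l^2 - 16)/(l - 3)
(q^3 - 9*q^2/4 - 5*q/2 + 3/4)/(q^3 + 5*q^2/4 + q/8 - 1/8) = 2*(q - 3)/(2*q + 1)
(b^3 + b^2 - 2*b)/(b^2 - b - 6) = b*(b - 1)/(b - 3)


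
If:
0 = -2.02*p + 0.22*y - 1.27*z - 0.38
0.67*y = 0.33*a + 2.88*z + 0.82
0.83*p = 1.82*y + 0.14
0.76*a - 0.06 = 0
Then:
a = 0.08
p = -0.00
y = -0.08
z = -0.31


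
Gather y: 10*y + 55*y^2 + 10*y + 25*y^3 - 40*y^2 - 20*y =25*y^3 + 15*y^2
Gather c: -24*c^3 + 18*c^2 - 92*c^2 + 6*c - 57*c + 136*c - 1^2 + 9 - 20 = -24*c^3 - 74*c^2 + 85*c - 12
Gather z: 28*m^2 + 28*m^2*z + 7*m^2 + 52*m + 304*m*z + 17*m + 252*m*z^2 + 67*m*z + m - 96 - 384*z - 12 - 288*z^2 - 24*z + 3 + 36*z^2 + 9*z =35*m^2 + 70*m + z^2*(252*m - 252) + z*(28*m^2 + 371*m - 399) - 105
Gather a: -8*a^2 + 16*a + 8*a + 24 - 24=-8*a^2 + 24*a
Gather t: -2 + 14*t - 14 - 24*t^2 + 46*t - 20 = -24*t^2 + 60*t - 36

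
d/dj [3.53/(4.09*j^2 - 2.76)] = -28.8754*j/(4.09*j^2 - 2.76)^2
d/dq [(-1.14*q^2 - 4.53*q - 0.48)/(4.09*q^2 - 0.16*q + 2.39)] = (18.7101*q^2 - 1.5228*q - 10.9035)/(16.7281*q^4 - 1.3088*q^3 + 19.5758*q^2 - 0.7648*q + 5.7121)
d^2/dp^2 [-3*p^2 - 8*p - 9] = -6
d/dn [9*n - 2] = 9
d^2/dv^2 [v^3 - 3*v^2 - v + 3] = 6*v - 6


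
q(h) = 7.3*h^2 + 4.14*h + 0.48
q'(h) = 14.6*h + 4.14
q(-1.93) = 19.68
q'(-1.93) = -24.04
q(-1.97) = 20.65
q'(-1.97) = -24.62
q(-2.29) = 29.28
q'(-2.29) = -29.29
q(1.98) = 37.30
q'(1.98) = 33.05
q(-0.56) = 0.45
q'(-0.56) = -4.04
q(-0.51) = 0.27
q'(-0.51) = -3.31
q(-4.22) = 113.01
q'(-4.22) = -57.47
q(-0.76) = 1.55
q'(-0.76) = -6.96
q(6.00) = 288.12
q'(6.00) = 91.74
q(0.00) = 0.48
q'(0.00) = 4.14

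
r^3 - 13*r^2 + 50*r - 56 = (r - 7)*(r - 4)*(r - 2)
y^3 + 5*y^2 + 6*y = y*(y + 2)*(y + 3)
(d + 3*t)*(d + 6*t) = d^2 + 9*d*t + 18*t^2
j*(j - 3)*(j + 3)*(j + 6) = j^4 + 6*j^3 - 9*j^2 - 54*j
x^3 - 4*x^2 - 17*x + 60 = (x - 5)*(x - 3)*(x + 4)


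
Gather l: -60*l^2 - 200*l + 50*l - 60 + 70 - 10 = -60*l^2 - 150*l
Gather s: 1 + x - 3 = x - 2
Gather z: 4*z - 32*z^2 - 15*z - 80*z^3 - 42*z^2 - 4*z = -80*z^3 - 74*z^2 - 15*z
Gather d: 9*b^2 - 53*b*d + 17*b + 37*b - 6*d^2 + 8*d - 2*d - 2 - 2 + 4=9*b^2 + 54*b - 6*d^2 + d*(6 - 53*b)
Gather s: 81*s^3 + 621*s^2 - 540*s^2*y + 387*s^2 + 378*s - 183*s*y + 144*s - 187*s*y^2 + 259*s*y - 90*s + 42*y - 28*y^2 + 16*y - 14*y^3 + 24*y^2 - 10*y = 81*s^3 + s^2*(1008 - 540*y) + s*(-187*y^2 + 76*y + 432) - 14*y^3 - 4*y^2 + 48*y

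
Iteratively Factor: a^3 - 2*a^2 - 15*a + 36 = (a - 3)*(a^2 + a - 12) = (a - 3)*(a + 4)*(a - 3)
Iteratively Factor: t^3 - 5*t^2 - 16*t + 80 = (t - 5)*(t^2 - 16) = (t - 5)*(t + 4)*(t - 4)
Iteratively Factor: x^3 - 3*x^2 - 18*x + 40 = (x - 5)*(x^2 + 2*x - 8) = (x - 5)*(x - 2)*(x + 4)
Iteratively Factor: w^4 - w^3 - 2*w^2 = (w - 2)*(w^3 + w^2) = w*(w - 2)*(w^2 + w) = w*(w - 2)*(w + 1)*(w)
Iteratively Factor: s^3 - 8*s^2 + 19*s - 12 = (s - 3)*(s^2 - 5*s + 4) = (s - 3)*(s - 1)*(s - 4)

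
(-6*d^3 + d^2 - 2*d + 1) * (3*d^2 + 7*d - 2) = -18*d^5 - 39*d^4 + 13*d^3 - 13*d^2 + 11*d - 2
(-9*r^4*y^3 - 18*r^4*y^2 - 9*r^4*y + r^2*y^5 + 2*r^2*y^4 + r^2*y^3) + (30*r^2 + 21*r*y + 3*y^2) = -9*r^4*y^3 - 18*r^4*y^2 - 9*r^4*y + r^2*y^5 + 2*r^2*y^4 + r^2*y^3 + 30*r^2 + 21*r*y + 3*y^2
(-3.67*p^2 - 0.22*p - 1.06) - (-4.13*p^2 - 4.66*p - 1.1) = 0.46*p^2 + 4.44*p + 0.04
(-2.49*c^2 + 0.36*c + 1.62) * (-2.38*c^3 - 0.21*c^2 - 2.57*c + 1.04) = 5.9262*c^5 - 0.3339*c^4 + 2.4681*c^3 - 3.855*c^2 - 3.789*c + 1.6848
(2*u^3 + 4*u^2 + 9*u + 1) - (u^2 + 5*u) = 2*u^3 + 3*u^2 + 4*u + 1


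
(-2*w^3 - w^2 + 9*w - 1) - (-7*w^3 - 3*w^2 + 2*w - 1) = 5*w^3 + 2*w^2 + 7*w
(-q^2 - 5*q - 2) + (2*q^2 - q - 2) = q^2 - 6*q - 4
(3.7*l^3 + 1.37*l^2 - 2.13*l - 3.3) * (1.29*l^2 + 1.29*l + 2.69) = 4.773*l^5 + 6.5403*l^4 + 8.9726*l^3 - 3.3194*l^2 - 9.9867*l - 8.877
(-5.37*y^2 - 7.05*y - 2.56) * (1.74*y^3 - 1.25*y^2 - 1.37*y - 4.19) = -9.3438*y^5 - 5.5545*y^4 + 11.715*y^3 + 35.3588*y^2 + 33.0467*y + 10.7264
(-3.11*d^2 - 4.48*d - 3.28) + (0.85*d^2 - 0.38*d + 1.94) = -2.26*d^2 - 4.86*d - 1.34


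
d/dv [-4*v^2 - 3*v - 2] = -8*v - 3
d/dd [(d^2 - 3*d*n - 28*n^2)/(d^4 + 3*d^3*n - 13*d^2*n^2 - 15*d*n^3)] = 2*(-d^5 + 3*d^4*n + 65*d^3*n^2 + 99*d^2*n^3 - 364*d*n^4 - 210*n^5)/(d^2*(d^6 + 6*d^5*n - 17*d^4*n^2 - 108*d^3*n^3 + 79*d^2*n^4 + 390*d*n^5 + 225*n^6))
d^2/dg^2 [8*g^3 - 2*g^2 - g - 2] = 48*g - 4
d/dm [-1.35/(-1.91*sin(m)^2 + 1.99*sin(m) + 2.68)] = (2.6865 - 5.157*sin(m))*cos(m)/(-1.91*sin(m)^2 + 1.99*sin(m) + 2.68)^2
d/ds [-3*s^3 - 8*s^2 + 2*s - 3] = -9*s^2 - 16*s + 2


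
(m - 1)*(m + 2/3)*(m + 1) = m^3 + 2*m^2/3 - m - 2/3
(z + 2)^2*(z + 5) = z^3 + 9*z^2 + 24*z + 20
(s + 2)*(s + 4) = s^2 + 6*s + 8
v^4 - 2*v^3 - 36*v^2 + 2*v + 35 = (v - 7)*(v - 1)*(v + 1)*(v + 5)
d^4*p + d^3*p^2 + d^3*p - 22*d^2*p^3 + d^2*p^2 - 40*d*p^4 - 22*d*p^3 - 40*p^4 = (d - 5*p)*(d + 2*p)*(d + 4*p)*(d*p + p)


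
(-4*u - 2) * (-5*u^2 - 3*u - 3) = 20*u^3 + 22*u^2 + 18*u + 6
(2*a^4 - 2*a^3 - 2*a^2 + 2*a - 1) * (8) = 16*a^4 - 16*a^3 - 16*a^2 + 16*a - 8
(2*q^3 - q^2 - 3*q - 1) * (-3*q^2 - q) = -6*q^5 + q^4 + 10*q^3 + 6*q^2 + q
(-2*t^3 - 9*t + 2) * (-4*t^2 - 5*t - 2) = 8*t^5 + 10*t^4 + 40*t^3 + 37*t^2 + 8*t - 4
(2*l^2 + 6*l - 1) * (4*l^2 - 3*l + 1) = 8*l^4 + 18*l^3 - 20*l^2 + 9*l - 1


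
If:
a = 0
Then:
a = 0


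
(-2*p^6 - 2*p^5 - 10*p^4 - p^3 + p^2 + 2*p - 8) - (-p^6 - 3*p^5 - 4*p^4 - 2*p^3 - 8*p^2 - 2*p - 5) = -p^6 + p^5 - 6*p^4 + p^3 + 9*p^2 + 4*p - 3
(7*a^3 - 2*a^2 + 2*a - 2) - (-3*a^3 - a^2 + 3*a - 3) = 10*a^3 - a^2 - a + 1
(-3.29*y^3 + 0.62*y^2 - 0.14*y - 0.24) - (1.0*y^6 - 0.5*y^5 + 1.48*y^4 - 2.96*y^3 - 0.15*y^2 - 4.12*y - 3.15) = -1.0*y^6 + 0.5*y^5 - 1.48*y^4 - 0.33*y^3 + 0.77*y^2 + 3.98*y + 2.91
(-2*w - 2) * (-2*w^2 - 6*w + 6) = 4*w^3 + 16*w^2 - 12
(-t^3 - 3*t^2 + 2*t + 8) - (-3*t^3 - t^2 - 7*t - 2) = 2*t^3 - 2*t^2 + 9*t + 10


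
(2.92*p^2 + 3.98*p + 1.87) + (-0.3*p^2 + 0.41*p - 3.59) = 2.62*p^2 + 4.39*p - 1.72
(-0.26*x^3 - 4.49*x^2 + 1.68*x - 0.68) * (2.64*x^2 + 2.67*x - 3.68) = -0.6864*x^5 - 12.5478*x^4 - 6.5963*x^3 + 19.2136*x^2 - 7.998*x + 2.5024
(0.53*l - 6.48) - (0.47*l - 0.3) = 0.0600000000000001*l - 6.18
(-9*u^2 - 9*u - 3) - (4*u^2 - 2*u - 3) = -13*u^2 - 7*u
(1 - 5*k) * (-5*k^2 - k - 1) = 25*k^3 + 4*k - 1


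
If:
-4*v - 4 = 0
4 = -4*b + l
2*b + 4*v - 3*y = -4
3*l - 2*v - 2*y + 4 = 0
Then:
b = -27/16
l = -11/4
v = -1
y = -9/8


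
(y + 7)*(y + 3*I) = y^2 + 7*y + 3*I*y + 21*I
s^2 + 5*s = s*(s + 5)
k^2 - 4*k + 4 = (k - 2)^2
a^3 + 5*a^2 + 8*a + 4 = (a + 1)*(a + 2)^2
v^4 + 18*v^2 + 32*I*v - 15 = (v - 5*I)*(v + I)^2*(v + 3*I)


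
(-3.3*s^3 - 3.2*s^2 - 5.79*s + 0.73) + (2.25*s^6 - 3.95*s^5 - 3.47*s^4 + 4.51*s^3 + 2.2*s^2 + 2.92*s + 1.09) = 2.25*s^6 - 3.95*s^5 - 3.47*s^4 + 1.21*s^3 - 1.0*s^2 - 2.87*s + 1.82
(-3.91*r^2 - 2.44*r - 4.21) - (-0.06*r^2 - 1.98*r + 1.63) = -3.85*r^2 - 0.46*r - 5.84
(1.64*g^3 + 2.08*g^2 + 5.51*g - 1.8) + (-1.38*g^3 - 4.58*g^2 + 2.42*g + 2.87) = 0.26*g^3 - 2.5*g^2 + 7.93*g + 1.07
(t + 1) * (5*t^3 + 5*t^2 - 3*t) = 5*t^4 + 10*t^3 + 2*t^2 - 3*t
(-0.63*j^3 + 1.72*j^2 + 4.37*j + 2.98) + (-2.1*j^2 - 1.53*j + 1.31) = -0.63*j^3 - 0.38*j^2 + 2.84*j + 4.29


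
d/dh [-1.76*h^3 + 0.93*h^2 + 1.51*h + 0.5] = -5.28*h^2 + 1.86*h + 1.51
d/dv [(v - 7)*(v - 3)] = 2*v - 10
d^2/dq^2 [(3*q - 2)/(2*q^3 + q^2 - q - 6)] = 2*((3*q - 2)*(6*q^2 + 2*q - 1)^2 + (-18*q^2 - 6*q - (3*q - 2)*(6*q + 1) + 3)*(2*q^3 + q^2 - q - 6))/(2*q^3 + q^2 - q - 6)^3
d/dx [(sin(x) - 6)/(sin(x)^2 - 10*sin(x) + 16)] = (12*sin(x) + cos(x)^2 - 45)*cos(x)/(sin(x)^2 - 10*sin(x) + 16)^2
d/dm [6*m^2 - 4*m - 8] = 12*m - 4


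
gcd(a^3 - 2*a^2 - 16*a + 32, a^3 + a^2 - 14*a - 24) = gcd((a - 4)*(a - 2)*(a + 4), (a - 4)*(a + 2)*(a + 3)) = a - 4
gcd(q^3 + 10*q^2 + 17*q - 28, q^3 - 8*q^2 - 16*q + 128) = q + 4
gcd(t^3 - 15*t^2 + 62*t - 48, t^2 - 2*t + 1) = t - 1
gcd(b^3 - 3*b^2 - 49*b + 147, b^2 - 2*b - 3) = b - 3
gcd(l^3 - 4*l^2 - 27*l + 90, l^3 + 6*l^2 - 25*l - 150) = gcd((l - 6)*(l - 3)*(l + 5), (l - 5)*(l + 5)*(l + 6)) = l + 5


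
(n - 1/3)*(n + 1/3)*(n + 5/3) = n^3 + 5*n^2/3 - n/9 - 5/27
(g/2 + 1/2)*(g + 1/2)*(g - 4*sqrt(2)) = g^3/2 - 2*sqrt(2)*g^2 + 3*g^2/4 - 3*sqrt(2)*g + g/4 - sqrt(2)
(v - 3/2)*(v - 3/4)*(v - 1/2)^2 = v^4 - 13*v^3/4 + 29*v^2/8 - 27*v/16 + 9/32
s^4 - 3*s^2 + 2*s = s*(s - 1)^2*(s + 2)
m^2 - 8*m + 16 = (m - 4)^2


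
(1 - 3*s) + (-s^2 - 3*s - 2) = -s^2 - 6*s - 1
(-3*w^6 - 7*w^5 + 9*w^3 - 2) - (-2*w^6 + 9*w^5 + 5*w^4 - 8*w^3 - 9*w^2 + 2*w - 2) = -w^6 - 16*w^5 - 5*w^4 + 17*w^3 + 9*w^2 - 2*w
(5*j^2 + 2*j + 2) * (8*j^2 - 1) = 40*j^4 + 16*j^3 + 11*j^2 - 2*j - 2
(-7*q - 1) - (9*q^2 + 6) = -9*q^2 - 7*q - 7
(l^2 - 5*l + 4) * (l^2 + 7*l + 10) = l^4 + 2*l^3 - 21*l^2 - 22*l + 40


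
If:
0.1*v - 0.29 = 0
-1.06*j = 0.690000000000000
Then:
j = -0.65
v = 2.90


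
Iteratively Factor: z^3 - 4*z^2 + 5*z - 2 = (z - 1)*(z^2 - 3*z + 2) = (z - 2)*(z - 1)*(z - 1)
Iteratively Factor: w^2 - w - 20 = (w + 4)*(w - 5)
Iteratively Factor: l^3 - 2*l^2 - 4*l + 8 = (l - 2)*(l^2 - 4) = (l - 2)^2*(l + 2)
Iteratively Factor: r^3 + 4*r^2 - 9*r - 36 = (r + 3)*(r^2 + r - 12) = (r + 3)*(r + 4)*(r - 3)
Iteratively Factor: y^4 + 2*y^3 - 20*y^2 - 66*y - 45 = (y + 1)*(y^3 + y^2 - 21*y - 45) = (y + 1)*(y + 3)*(y^2 - 2*y - 15) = (y + 1)*(y + 3)^2*(y - 5)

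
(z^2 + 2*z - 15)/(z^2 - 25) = (z - 3)/(z - 5)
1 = 1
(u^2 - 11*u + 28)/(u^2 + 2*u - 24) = (u - 7)/(u + 6)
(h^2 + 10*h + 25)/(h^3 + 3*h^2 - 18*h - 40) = (h + 5)/(h^2 - 2*h - 8)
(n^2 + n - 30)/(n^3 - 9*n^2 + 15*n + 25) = (n + 6)/(n^2 - 4*n - 5)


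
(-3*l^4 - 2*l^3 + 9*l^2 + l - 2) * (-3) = 9*l^4 + 6*l^3 - 27*l^2 - 3*l + 6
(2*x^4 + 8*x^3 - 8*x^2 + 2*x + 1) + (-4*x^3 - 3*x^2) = 2*x^4 + 4*x^3 - 11*x^2 + 2*x + 1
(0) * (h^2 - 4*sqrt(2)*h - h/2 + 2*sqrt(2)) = 0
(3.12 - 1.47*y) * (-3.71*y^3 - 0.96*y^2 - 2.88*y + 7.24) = 5.4537*y^4 - 10.164*y^3 + 1.2384*y^2 - 19.6284*y + 22.5888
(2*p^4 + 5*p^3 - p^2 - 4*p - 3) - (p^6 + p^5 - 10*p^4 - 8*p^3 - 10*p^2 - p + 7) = -p^6 - p^5 + 12*p^4 + 13*p^3 + 9*p^2 - 3*p - 10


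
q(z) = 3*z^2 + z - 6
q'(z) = 6*z + 1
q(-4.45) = 48.96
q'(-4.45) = -25.70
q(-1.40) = -1.52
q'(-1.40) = -7.40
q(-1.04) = -3.80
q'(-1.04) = -5.24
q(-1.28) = -2.36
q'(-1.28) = -6.68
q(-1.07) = -3.64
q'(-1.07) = -5.42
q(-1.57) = -0.18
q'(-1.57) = -8.42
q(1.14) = -0.96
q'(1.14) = 7.84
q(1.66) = 3.93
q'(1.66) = 10.96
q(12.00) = 438.00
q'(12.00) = 73.00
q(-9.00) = 228.00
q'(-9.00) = -53.00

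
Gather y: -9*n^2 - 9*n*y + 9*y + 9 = -9*n^2 + y*(9 - 9*n) + 9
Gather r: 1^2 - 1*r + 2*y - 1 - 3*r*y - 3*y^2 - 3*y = r*(-3*y - 1) - 3*y^2 - y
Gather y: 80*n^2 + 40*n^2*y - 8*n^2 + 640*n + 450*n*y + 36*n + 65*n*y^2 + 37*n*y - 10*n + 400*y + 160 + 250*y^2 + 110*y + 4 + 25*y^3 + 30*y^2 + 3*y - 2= 72*n^2 + 666*n + 25*y^3 + y^2*(65*n + 280) + y*(40*n^2 + 487*n + 513) + 162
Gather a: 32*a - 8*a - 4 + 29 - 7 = 24*a + 18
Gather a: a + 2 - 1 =a + 1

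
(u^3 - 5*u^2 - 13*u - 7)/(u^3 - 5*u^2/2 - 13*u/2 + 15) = 2*(u^3 - 5*u^2 - 13*u - 7)/(2*u^3 - 5*u^2 - 13*u + 30)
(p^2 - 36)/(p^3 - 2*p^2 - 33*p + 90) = (p - 6)/(p^2 - 8*p + 15)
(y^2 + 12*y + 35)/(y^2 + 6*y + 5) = (y + 7)/(y + 1)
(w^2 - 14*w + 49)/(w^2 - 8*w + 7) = (w - 7)/(w - 1)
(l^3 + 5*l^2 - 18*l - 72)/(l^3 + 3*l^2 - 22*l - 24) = (l + 3)/(l + 1)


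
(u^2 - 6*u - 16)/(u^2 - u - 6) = (u - 8)/(u - 3)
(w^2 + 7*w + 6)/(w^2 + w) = (w + 6)/w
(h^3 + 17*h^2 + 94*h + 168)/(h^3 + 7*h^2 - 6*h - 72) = (h + 7)/(h - 3)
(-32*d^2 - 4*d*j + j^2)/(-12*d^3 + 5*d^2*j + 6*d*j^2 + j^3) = (8*d - j)/(3*d^2 - 2*d*j - j^2)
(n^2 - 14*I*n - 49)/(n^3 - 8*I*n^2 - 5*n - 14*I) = (n - 7*I)/(n^2 - I*n + 2)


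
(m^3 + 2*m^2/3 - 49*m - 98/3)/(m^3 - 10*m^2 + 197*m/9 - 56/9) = 3*(3*m^2 + 23*m + 14)/(9*m^2 - 27*m + 8)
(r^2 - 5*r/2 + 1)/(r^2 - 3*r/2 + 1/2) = (r - 2)/(r - 1)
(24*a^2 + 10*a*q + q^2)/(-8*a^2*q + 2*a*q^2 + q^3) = (6*a + q)/(q*(-2*a + q))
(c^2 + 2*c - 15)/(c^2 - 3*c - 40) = (c - 3)/(c - 8)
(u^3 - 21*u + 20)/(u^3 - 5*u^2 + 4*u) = (u + 5)/u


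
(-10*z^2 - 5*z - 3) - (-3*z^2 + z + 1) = -7*z^2 - 6*z - 4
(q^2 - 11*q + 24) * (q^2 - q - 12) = q^4 - 12*q^3 + 23*q^2 + 108*q - 288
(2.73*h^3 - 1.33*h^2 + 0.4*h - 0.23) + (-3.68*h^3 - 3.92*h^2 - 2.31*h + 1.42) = -0.95*h^3 - 5.25*h^2 - 1.91*h + 1.19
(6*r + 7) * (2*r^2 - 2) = 12*r^3 + 14*r^2 - 12*r - 14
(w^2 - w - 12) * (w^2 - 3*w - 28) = w^4 - 4*w^3 - 37*w^2 + 64*w + 336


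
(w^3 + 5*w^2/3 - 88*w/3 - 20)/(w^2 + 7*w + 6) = (3*w^2 - 13*w - 10)/(3*(w + 1))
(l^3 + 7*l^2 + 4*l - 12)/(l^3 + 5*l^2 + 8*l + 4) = (l^2 + 5*l - 6)/(l^2 + 3*l + 2)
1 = 1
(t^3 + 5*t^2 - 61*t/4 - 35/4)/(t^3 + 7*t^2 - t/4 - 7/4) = (2*t - 5)/(2*t - 1)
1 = 1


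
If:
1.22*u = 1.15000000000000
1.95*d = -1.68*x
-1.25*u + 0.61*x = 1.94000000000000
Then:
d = -4.40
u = 0.94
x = 5.11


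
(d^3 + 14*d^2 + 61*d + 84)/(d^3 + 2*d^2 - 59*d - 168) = (d + 4)/(d - 8)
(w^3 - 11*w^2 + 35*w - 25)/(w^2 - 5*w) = w - 6 + 5/w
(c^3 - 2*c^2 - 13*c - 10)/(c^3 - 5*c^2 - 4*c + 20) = (c + 1)/(c - 2)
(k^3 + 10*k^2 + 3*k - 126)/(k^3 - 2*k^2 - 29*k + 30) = (k^3 + 10*k^2 + 3*k - 126)/(k^3 - 2*k^2 - 29*k + 30)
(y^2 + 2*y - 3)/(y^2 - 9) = (y - 1)/(y - 3)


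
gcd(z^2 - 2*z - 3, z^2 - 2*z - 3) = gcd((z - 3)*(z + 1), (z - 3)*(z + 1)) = z^2 - 2*z - 3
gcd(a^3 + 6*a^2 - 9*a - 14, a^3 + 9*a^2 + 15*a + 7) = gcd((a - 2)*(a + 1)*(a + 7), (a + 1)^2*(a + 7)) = a^2 + 8*a + 7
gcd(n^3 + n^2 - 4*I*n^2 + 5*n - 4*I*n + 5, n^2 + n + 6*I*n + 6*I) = n + 1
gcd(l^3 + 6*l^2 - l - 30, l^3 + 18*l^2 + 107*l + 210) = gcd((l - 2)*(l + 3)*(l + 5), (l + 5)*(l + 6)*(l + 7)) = l + 5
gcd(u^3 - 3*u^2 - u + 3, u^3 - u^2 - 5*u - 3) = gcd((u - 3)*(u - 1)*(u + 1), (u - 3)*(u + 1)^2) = u^2 - 2*u - 3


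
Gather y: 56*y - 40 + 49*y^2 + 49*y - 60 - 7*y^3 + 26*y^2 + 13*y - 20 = -7*y^3 + 75*y^2 + 118*y - 120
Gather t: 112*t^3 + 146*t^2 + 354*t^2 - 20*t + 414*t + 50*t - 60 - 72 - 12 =112*t^3 + 500*t^2 + 444*t - 144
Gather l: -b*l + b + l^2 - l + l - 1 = -b*l + b + l^2 - 1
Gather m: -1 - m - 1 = -m - 2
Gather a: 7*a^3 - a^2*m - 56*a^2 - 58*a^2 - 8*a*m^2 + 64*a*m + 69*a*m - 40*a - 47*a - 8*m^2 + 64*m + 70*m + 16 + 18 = 7*a^3 + a^2*(-m - 114) + a*(-8*m^2 + 133*m - 87) - 8*m^2 + 134*m + 34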